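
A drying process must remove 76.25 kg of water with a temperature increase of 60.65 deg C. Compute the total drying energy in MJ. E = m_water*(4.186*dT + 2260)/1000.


E = m_water * (4.186 * dT + 2260) / 1000
= 76.25 * (4.186 * 60.65 + 2260) / 1000
= 191.6834 MJ

191.6834 MJ


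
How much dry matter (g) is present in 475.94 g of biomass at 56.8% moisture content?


Wd = Ww * (1 - MC/100)
= 475.94 * (1 - 56.8/100)
= 205.6061 g

205.6061 g


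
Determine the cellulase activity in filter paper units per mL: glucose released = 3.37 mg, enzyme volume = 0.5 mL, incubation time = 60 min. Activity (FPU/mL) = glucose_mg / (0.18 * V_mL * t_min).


Activity = glucose_mg / (0.18 mg/umol * V_mL * t_min)
= 3.37 / (0.18 * 0.5 * 60)
= 0.6241 FPU/mL

0.6241 FPU/mL


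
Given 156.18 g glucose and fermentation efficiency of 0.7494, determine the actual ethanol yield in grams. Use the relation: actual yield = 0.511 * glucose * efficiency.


Actual ethanol: m = 0.511 * 156.18 * 0.7494
m = 59.8081 g

59.8081 g


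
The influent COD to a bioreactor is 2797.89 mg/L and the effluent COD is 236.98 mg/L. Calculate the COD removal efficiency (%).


eta = (COD_in - COD_out) / COD_in * 100
= (2797.89 - 236.98) / 2797.89 * 100
= 91.5300%

91.5300%


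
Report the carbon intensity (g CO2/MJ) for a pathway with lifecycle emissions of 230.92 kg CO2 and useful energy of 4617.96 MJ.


CI = CO2 * 1000 / E
= 230.92 * 1000 / 4617.96
= 50.0048 g CO2/MJ

50.0048 g CO2/MJ


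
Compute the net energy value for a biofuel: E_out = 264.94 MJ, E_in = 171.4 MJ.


NEV = E_out - E_in
= 264.94 - 171.4
= 93.5400 MJ

93.5400 MJ


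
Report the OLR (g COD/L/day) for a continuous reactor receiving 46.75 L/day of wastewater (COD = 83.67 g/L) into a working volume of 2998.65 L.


OLR = Q * S / V
= 46.75 * 83.67 / 2998.65
= 1.3044 g/L/day

1.3044 g/L/day


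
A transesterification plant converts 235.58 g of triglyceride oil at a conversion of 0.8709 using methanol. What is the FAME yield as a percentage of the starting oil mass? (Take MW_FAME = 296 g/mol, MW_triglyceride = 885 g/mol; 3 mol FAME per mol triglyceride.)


m_FAME = oil * conv * (3 * 296 / 885) = oil * conv * (888/885)
= 235.58 * 0.8709 * 888 / 885
= 205.8621 g
Y = m_FAME / oil * 100 = conv * (888/885) * 100
= 0.8709 * 888 / 885 * 100
= 87.39%

87.39%


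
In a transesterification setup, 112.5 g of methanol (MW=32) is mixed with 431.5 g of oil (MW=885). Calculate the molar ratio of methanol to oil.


Molar ratio = n_MeOH / n_oil = (MeOH/32) / (oil/885) = (MeOH * 885) / (32 * oil)
= (112.5 * 885) / (32 * 431.5)
= 7.2105

7.2105


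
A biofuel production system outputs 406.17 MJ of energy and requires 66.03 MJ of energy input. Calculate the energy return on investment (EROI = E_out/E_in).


EROI = E_out / E_in
= 406.17 / 66.03
= 6.1513

6.1513


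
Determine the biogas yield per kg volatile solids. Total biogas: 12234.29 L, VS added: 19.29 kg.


Y = V / VS
= 12234.29 / 19.29
= 634.2297 L/kg VS

634.2297 L/kg VS


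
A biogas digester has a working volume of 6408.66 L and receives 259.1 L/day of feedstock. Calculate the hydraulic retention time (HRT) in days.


HRT = V / Q
= 6408.66 / 259.1
= 24.7343 days

24.7343 days


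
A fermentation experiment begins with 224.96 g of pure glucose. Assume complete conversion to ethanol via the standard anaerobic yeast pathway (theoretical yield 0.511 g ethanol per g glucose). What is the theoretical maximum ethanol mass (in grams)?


Theoretical ethanol yield: m_EtOH = 0.511 * m_glucose
m_EtOH = 0.511 * 224.96 = 114.9546 g

114.9546 g


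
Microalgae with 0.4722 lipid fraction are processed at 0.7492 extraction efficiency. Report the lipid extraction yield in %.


Y = lipid_content * extraction_eff * 100
= 0.4722 * 0.7492 * 100
= 35.3772%

35.3772%


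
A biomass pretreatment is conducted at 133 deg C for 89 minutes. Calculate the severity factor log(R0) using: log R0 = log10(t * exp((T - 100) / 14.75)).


logR0 = log10(t * exp((T - 100) / 14.75))
= log10(89 * exp((133 - 100) / 14.75))
= 2.9210

2.9210


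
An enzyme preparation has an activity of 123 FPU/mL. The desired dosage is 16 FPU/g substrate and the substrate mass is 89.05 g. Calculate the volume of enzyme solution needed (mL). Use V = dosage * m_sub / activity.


V = dosage * m_sub / activity
V = 16 * 89.05 / 123
V = 11.5837 mL

11.5837 mL


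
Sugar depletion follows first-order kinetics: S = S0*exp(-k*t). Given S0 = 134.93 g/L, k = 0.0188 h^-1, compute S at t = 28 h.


S = S0 * exp(-k * t)
S = 134.93 * exp(-0.0188 * 28)
S = 79.7069 g/L

79.7069 g/L


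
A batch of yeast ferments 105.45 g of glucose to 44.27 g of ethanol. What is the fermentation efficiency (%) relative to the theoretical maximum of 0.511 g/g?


Fermentation efficiency = (actual / (0.511 * glucose)) * 100
= (44.27 / (0.511 * 105.45)) * 100
= 82.1565%

82.1565%


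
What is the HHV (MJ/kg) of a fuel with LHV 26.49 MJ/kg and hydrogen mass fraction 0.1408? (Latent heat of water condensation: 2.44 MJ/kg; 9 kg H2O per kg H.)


HHV = LHV + H_frac * 9 * 2.44
= 26.49 + 0.1408 * 9 * 2.44
= 29.5820 MJ/kg

29.5820 MJ/kg


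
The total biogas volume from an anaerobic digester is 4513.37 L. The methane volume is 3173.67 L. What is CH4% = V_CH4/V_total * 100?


CH4% = V_CH4 / V_total * 100
= 3173.67 / 4513.37 * 100
= 70.3171%

70.3171%


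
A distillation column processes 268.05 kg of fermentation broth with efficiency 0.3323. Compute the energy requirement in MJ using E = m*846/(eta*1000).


E = m * 846 / (eta * 1000)
= 268.05 * 846 / (0.3323 * 1000)
= 682.4264 MJ

682.4264 MJ


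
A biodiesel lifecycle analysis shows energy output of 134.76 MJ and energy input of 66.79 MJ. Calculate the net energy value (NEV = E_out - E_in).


NEV = E_out - E_in
= 134.76 - 66.79
= 67.9700 MJ

67.9700 MJ


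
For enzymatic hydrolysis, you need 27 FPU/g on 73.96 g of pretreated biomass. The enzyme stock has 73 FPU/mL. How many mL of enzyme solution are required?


V = dosage * m_sub / activity
V = 27 * 73.96 / 73
V = 27.3551 mL

27.3551 mL


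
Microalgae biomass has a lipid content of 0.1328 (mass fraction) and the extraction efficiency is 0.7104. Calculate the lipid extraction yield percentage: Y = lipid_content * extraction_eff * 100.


Y = lipid_content * extraction_eff * 100
= 0.1328 * 0.7104 * 100
= 9.4341%

9.4341%


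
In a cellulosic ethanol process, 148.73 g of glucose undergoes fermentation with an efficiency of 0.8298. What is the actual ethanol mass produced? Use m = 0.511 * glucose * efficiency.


Actual ethanol: m = 0.511 * 148.73 * 0.8298
m = 63.0657 g

63.0657 g


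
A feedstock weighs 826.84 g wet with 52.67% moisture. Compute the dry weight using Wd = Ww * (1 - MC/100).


Wd = Ww * (1 - MC/100)
= 826.84 * (1 - 52.67/100)
= 391.3434 g

391.3434 g


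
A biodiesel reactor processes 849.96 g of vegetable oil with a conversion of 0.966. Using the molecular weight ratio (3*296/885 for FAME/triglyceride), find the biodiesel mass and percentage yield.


m_FAME = oil * conv * (3 * 296 / 885) = oil * conv * (888/885)
= 849.96 * 0.966 * 888 / 885
= 823.8446 g
Y = m_FAME / oil * 100 = conv * (888/885) * 100
= 0.966 * 888 / 885 * 100
= 96.93%

823.8446 g FAME; Y = 96.93%


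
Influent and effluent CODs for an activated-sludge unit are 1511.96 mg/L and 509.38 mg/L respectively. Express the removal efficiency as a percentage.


eta = (COD_in - COD_out) / COD_in * 100
= (1511.96 - 509.38) / 1511.96 * 100
= 66.3100%

66.3100%


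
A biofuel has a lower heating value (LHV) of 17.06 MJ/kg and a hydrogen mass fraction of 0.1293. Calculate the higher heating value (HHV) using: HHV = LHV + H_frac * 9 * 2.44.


HHV = LHV + H_frac * 9 * 2.44
= 17.06 + 0.1293 * 9 * 2.44
= 19.8994 MJ/kg

19.8994 MJ/kg


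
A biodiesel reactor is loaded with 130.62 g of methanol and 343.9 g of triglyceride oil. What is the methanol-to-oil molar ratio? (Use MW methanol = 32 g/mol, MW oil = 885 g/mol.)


Molar ratio = n_MeOH / n_oil = (MeOH/32) / (oil/885) = (MeOH * 885) / (32 * oil)
= (130.62 * 885) / (32 * 343.9)
= 10.5044

10.5044


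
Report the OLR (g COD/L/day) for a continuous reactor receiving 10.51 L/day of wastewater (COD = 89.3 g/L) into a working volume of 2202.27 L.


OLR = Q * S / V
= 10.51 * 89.3 / 2202.27
= 0.4262 g/L/day

0.4262 g/L/day


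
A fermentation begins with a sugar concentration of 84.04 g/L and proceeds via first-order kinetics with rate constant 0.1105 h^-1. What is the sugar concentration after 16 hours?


S = S0 * exp(-k * t)
S = 84.04 * exp(-0.1105 * 16)
S = 14.3434 g/L

14.3434 g/L


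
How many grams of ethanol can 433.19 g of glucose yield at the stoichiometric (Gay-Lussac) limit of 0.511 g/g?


Theoretical ethanol yield: m_EtOH = 0.511 * m_glucose
m_EtOH = 0.511 * 433.19 = 221.3601 g

221.3601 g


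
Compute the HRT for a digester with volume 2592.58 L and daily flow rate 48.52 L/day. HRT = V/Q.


HRT = V / Q
= 2592.58 / 48.52
= 53.4332 days

53.4332 days


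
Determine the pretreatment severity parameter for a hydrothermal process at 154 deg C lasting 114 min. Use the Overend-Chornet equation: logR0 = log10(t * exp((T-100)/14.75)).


logR0 = log10(t * exp((T - 100) / 14.75))
= log10(114 * exp((154 - 100) / 14.75))
= 3.6469

3.6469


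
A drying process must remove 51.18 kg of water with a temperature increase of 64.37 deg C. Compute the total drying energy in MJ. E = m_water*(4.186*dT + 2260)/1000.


E = m_water * (4.186 * dT + 2260) / 1000
= 51.18 * (4.186 * 64.37 + 2260) / 1000
= 129.4574 MJ

129.4574 MJ


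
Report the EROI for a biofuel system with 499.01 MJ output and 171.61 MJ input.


EROI = E_out / E_in
= 499.01 / 171.61
= 2.9078

2.9078


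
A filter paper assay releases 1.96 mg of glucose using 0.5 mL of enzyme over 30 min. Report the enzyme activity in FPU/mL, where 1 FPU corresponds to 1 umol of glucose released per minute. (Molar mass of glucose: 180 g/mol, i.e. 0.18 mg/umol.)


Activity = glucose_mg / (0.18 mg/umol * V_mL * t_min)
= 1.96 / (0.18 * 0.5 * 30)
= 0.7259 FPU/mL

0.7259 FPU/mL


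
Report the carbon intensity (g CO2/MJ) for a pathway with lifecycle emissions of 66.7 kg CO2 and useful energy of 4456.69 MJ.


CI = CO2 * 1000 / E
= 66.7 * 1000 / 4456.69
= 14.9663 g CO2/MJ

14.9663 g CO2/MJ


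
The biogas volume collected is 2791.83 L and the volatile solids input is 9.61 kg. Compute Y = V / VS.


Y = V / VS
= 2791.83 / 9.61
= 290.5130 L/kg VS

290.5130 L/kg VS


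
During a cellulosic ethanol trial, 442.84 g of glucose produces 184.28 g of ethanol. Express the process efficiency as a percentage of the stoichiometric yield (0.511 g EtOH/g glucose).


Fermentation efficiency = (actual / (0.511 * glucose)) * 100
= (184.28 / (0.511 * 442.84)) * 100
= 81.4349%

81.4349%


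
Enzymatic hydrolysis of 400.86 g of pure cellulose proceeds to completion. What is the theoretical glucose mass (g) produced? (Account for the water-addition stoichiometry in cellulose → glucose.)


glucose = cellulose * 180/162
= 400.86 * 180/162
= 445.4000 g

445.4000 g


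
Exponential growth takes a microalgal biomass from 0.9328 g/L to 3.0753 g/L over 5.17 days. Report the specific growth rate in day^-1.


mu = ln(X2/X1) / dt
= ln(3.0753/0.9328) / 5.17
= 0.2307 per day

0.2307 per day


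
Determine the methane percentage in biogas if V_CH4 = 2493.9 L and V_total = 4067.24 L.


CH4% = V_CH4 / V_total * 100
= 2493.9 / 4067.24 * 100
= 61.3168%

61.3168%


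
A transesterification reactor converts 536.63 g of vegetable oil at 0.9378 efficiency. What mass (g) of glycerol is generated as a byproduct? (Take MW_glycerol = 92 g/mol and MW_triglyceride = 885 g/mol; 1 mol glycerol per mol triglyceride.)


glycerol = oil * conv * (92/885)
= 536.63 * 0.9378 * 92 / 885
= 52.3154 g

52.3154 g


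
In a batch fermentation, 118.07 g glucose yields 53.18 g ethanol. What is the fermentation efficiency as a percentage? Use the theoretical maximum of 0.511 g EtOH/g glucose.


Fermentation efficiency = (actual / (0.511 * glucose)) * 100
= (53.18 / (0.511 * 118.07)) * 100
= 88.1430%

88.1430%


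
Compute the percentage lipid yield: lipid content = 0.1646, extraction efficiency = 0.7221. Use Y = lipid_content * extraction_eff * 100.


Y = lipid_content * extraction_eff * 100
= 0.1646 * 0.7221 * 100
= 11.8858%

11.8858%


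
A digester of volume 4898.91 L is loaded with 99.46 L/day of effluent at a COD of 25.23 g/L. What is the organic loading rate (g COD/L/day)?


OLR = Q * S / V
= 99.46 * 25.23 / 4898.91
= 0.5122 g/L/day

0.5122 g/L/day


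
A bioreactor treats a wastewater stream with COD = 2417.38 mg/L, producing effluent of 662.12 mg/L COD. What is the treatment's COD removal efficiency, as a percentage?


eta = (COD_in - COD_out) / COD_in * 100
= (2417.38 - 662.12) / 2417.38 * 100
= 72.6100%

72.6100%


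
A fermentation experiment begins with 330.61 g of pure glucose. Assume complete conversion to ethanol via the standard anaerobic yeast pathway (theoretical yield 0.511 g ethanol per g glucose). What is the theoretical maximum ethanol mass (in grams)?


Theoretical ethanol yield: m_EtOH = 0.511 * m_glucose
m_EtOH = 0.511 * 330.61 = 168.9417 g

168.9417 g


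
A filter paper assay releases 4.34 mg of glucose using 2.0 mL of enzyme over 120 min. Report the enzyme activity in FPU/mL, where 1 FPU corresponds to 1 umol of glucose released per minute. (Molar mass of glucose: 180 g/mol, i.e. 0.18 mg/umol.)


Activity = glucose_mg / (0.18 mg/umol * V_mL * t_min)
= 4.34 / (0.18 * 2.0 * 120)
= 0.1005 FPU/mL

0.1005 FPU/mL


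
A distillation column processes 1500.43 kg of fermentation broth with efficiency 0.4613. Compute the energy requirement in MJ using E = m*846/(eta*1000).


E = m * 846 / (eta * 1000)
= 1500.43 * 846 / (0.4613 * 1000)
= 2751.7099 MJ

2751.7099 MJ


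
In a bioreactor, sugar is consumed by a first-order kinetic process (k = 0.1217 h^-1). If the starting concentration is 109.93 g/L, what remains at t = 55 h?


S = S0 * exp(-k * t)
S = 109.93 * exp(-0.1217 * 55)
S = 0.1362 g/L

0.1362 g/L


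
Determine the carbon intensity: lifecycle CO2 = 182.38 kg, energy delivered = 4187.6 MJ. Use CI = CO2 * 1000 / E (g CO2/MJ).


CI = CO2 * 1000 / E
= 182.38 * 1000 / 4187.6
= 43.5524 g CO2/MJ

43.5524 g CO2/MJ


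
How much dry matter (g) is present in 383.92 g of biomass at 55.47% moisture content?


Wd = Ww * (1 - MC/100)
= 383.92 * (1 - 55.47/100)
= 170.9596 g

170.9596 g


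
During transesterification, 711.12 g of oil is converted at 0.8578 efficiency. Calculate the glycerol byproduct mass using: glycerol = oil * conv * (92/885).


glycerol = oil * conv * (92/885)
= 711.12 * 0.8578 * 92 / 885
= 63.4123 g

63.4123 g


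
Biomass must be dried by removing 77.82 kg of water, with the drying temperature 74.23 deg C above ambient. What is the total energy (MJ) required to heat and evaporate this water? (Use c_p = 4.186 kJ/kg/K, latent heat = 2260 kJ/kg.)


E = m_water * (4.186 * dT + 2260) / 1000
= 77.82 * (4.186 * 74.23 + 2260) / 1000
= 200.0540 MJ

200.0540 MJ


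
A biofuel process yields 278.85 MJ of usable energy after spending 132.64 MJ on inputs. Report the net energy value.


NEV = E_out - E_in
= 278.85 - 132.64
= 146.2100 MJ

146.2100 MJ


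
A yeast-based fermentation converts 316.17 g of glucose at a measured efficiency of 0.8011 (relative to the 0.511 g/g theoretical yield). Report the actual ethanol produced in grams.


Actual ethanol: m = 0.511 * 316.17 * 0.8011
m = 129.4280 g

129.4280 g


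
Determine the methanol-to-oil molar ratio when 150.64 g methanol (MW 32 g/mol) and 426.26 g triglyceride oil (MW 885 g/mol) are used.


Molar ratio = n_MeOH / n_oil = (MeOH/32) / (oil/885) = (MeOH * 885) / (32 * oil)
= (150.64 * 885) / (32 * 426.26)
= 9.7737

9.7737


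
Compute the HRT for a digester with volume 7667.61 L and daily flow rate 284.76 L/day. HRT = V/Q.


HRT = V / Q
= 7667.61 / 284.76
= 26.9266 days

26.9266 days


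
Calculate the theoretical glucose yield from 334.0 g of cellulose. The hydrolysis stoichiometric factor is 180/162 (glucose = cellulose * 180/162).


glucose = cellulose * 180/162
= 334.0 * 180/162
= 371.1111 g

371.1111 g


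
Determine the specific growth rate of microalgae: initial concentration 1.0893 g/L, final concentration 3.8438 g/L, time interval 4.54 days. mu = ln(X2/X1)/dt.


mu = ln(X2/X1) / dt
= ln(3.8438/1.0893) / 4.54
= 0.2777 per day

0.2777 per day


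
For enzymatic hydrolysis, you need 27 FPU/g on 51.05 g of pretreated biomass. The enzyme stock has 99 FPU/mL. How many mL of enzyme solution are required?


V = dosage * m_sub / activity
V = 27 * 51.05 / 99
V = 13.9227 mL

13.9227 mL


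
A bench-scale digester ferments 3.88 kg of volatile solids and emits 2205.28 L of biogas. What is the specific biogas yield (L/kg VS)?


Y = V / VS
= 2205.28 / 3.88
= 568.3711 L/kg VS

568.3711 L/kg VS


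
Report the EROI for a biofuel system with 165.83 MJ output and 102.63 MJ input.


EROI = E_out / E_in
= 165.83 / 102.63
= 1.6158

1.6158


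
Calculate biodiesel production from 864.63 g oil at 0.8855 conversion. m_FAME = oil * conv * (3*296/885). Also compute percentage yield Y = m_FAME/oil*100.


m_FAME = oil * conv * (3 * 296 / 885) = oil * conv * (888/885)
= 864.63 * 0.8855 * 888 / 885
= 768.2252 g
Y = m_FAME / oil * 100 = conv * (888/885) * 100
= 0.8855 * 888 / 885 * 100
= 88.85%

768.2252 g FAME; Y = 88.85%


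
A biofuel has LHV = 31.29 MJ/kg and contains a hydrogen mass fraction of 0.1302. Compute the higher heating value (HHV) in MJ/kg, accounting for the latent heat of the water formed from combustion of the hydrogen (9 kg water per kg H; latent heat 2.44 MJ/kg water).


HHV = LHV + H_frac * 9 * 2.44
= 31.29 + 0.1302 * 9 * 2.44
= 34.1492 MJ/kg

34.1492 MJ/kg


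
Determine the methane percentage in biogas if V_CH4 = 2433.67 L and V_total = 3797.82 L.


CH4% = V_CH4 / V_total * 100
= 2433.67 / 3797.82 * 100
= 64.0807%

64.0807%


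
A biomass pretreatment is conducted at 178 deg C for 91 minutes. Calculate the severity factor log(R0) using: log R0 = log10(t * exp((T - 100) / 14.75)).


logR0 = log10(t * exp((T - 100) / 14.75))
= log10(91 * exp((178 - 100) / 14.75))
= 4.2556

4.2556


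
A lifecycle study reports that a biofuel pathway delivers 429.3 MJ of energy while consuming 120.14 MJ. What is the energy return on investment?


EROI = E_out / E_in
= 429.3 / 120.14
= 3.5733

3.5733


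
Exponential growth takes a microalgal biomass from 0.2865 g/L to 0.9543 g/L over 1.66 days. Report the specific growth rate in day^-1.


mu = ln(X2/X1) / dt
= ln(0.9543/0.2865) / 1.66
= 0.7248 per day

0.7248 per day


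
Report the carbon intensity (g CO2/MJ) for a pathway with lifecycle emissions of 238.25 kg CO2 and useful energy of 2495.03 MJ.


CI = CO2 * 1000 / E
= 238.25 * 1000 / 2495.03
= 95.4898 g CO2/MJ

95.4898 g CO2/MJ


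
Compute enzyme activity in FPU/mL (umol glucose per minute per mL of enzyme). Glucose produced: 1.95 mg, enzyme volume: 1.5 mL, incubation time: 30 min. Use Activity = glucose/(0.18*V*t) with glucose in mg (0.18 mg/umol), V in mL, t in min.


Activity = glucose_mg / (0.18 mg/umol * V_mL * t_min)
= 1.95 / (0.18 * 1.5 * 30)
= 0.2407 FPU/mL

0.2407 FPU/mL


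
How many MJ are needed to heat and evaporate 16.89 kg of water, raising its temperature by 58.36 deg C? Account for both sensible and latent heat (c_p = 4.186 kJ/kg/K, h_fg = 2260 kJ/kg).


E = m_water * (4.186 * dT + 2260) / 1000
= 16.89 * (4.186 * 58.36 + 2260) / 1000
= 42.2975 MJ

42.2975 MJ


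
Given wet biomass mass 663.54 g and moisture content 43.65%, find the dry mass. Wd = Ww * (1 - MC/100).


Wd = Ww * (1 - MC/100)
= 663.54 * (1 - 43.65/100)
= 373.9048 g

373.9048 g


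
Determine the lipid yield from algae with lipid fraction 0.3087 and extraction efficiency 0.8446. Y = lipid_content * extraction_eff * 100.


Y = lipid_content * extraction_eff * 100
= 0.3087 * 0.8446 * 100
= 26.0728%

26.0728%


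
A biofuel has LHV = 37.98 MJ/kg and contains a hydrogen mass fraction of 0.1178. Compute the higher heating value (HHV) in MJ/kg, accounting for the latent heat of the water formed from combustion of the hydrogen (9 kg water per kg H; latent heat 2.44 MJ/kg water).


HHV = LHV + H_frac * 9 * 2.44
= 37.98 + 0.1178 * 9 * 2.44
= 40.5669 MJ/kg

40.5669 MJ/kg


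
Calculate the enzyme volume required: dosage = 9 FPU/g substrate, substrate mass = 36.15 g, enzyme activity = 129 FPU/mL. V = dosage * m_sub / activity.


V = dosage * m_sub / activity
V = 9 * 36.15 / 129
V = 2.5221 mL

2.5221 mL


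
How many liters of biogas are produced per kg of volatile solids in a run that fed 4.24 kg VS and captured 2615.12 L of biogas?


Y = V / VS
= 2615.12 / 4.24
= 616.7736 L/kg VS

616.7736 L/kg VS


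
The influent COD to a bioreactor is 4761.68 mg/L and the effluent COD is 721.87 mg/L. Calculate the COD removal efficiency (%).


eta = (COD_in - COD_out) / COD_in * 100
= (4761.68 - 721.87) / 4761.68 * 100
= 84.8400%

84.8400%


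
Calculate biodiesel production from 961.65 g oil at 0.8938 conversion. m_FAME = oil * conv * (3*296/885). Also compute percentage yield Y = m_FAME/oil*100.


m_FAME = oil * conv * (3 * 296 / 885) = oil * conv * (888/885)
= 961.65 * 0.8938 * 888 / 885
= 862.4364 g
Y = m_FAME / oil * 100 = conv * (888/885) * 100
= 0.8938 * 888 / 885 * 100
= 89.68%

862.4364 g FAME; Y = 89.68%


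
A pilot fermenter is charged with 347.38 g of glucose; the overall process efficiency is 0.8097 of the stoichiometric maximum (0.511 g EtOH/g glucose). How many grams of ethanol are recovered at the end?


Actual ethanol: m = 0.511 * 347.38 * 0.8097
m = 143.7308 g

143.7308 g


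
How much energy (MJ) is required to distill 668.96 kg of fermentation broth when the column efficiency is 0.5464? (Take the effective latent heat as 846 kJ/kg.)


E = m * 846 / (eta * 1000)
= 668.96 * 846 / (0.5464 * 1000)
= 1035.7616 MJ

1035.7616 MJ


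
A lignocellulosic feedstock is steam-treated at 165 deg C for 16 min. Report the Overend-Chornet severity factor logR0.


logR0 = log10(t * exp((T - 100) / 14.75))
= log10(16 * exp((165 - 100) / 14.75))
= 3.1180

3.1180


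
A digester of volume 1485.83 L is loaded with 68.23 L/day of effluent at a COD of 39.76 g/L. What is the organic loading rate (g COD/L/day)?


OLR = Q * S / V
= 68.23 * 39.76 / 1485.83
= 1.8258 g/L/day

1.8258 g/L/day


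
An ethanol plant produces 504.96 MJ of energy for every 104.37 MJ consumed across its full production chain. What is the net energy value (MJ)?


NEV = E_out - E_in
= 504.96 - 104.37
= 400.5900 MJ

400.5900 MJ


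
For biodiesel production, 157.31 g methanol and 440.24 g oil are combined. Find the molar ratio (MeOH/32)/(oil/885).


Molar ratio = n_MeOH / n_oil = (MeOH/32) / (oil/885) = (MeOH * 885) / (32 * oil)
= (157.31 * 885) / (32 * 440.24)
= 9.8823

9.8823


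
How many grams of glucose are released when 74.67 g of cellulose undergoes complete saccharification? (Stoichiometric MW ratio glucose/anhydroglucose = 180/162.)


glucose = cellulose * 180/162
= 74.67 * 180/162
= 82.9667 g

82.9667 g


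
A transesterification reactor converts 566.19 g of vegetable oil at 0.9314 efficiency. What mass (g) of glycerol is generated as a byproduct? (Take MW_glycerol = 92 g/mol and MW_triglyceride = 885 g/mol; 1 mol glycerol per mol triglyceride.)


glycerol = oil * conv * (92/885)
= 566.19 * 0.9314 * 92 / 885
= 54.8205 g

54.8205 g


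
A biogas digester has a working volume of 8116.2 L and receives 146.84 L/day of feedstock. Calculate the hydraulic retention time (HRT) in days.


HRT = V / Q
= 8116.2 / 146.84
= 55.2724 days

55.2724 days


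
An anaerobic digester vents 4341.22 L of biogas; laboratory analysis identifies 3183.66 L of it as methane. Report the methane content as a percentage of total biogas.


CH4% = V_CH4 / V_total * 100
= 3183.66 / 4341.22 * 100
= 73.3356%

73.3356%


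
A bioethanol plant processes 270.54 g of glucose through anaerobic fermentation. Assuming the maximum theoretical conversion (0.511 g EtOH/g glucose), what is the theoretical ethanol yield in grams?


Theoretical ethanol yield: m_EtOH = 0.511 * m_glucose
m_EtOH = 0.511 * 270.54 = 138.2459 g

138.2459 g


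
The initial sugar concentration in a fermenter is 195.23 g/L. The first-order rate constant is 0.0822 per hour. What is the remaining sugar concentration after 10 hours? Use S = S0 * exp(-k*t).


S = S0 * exp(-k * t)
S = 195.23 * exp(-0.0822 * 10)
S = 85.8137 g/L

85.8137 g/L


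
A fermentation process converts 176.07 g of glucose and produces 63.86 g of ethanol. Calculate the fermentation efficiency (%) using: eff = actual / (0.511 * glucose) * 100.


Fermentation efficiency = (actual / (0.511 * glucose)) * 100
= (63.86 / (0.511 * 176.07)) * 100
= 70.9778%

70.9778%


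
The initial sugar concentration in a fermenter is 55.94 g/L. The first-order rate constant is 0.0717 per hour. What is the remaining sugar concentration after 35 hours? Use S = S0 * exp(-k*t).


S = S0 * exp(-k * t)
S = 55.94 * exp(-0.0717 * 35)
S = 4.5484 g/L

4.5484 g/L


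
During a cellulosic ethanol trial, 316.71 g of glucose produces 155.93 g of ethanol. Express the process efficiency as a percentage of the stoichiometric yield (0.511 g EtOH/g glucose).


Fermentation efficiency = (actual / (0.511 * glucose)) * 100
= (155.93 / (0.511 * 316.71)) * 100
= 96.3490%

96.3490%


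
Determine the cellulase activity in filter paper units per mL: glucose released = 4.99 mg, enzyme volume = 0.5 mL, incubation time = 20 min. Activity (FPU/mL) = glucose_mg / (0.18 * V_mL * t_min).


Activity = glucose_mg / (0.18 mg/umol * V_mL * t_min)
= 4.99 / (0.18 * 0.5 * 20)
= 2.7722 FPU/mL

2.7722 FPU/mL


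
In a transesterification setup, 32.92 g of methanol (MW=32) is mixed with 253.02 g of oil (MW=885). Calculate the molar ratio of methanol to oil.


Molar ratio = n_MeOH / n_oil = (MeOH/32) / (oil/885) = (MeOH * 885) / (32 * oil)
= (32.92 * 885) / (32 * 253.02)
= 3.5983

3.5983


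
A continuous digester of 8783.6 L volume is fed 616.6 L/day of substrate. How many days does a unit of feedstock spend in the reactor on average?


HRT = V / Q
= 8783.6 / 616.6
= 14.2452 days

14.2452 days


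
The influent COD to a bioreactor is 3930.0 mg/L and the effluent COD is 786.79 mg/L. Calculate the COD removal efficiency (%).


eta = (COD_in - COD_out) / COD_in * 100
= (3930.0 - 786.79) / 3930.0 * 100
= 79.9799%

79.9799%


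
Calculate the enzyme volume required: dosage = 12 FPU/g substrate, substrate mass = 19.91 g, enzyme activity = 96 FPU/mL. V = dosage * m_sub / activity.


V = dosage * m_sub / activity
V = 12 * 19.91 / 96
V = 2.4888 mL

2.4888 mL


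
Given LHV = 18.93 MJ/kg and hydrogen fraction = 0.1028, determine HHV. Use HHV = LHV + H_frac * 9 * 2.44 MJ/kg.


HHV = LHV + H_frac * 9 * 2.44
= 18.93 + 0.1028 * 9 * 2.44
= 21.1875 MJ/kg

21.1875 MJ/kg


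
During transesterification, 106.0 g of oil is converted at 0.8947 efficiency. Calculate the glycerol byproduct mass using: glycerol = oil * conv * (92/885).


glycerol = oil * conv * (92/885)
= 106.0 * 0.8947 * 92 / 885
= 9.8589 g

9.8589 g


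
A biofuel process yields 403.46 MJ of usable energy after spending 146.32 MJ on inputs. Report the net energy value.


NEV = E_out - E_in
= 403.46 - 146.32
= 257.1400 MJ

257.1400 MJ


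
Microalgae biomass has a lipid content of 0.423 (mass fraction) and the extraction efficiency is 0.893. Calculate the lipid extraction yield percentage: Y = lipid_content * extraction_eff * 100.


Y = lipid_content * extraction_eff * 100
= 0.423 * 0.893 * 100
= 37.7739%

37.7739%


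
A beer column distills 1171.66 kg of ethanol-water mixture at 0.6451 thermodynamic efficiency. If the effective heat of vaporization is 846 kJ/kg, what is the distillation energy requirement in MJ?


E = m * 846 / (eta * 1000)
= 1171.66 * 846 / (0.6451 * 1000)
= 1536.5437 MJ

1536.5437 MJ


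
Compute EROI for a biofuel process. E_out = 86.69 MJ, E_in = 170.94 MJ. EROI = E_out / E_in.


EROI = E_out / E_in
= 86.69 / 170.94
= 0.5071

0.5071


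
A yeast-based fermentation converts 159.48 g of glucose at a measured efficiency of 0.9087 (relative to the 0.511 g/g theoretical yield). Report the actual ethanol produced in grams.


Actual ethanol: m = 0.511 * 159.48 * 0.9087
m = 74.0539 g

74.0539 g


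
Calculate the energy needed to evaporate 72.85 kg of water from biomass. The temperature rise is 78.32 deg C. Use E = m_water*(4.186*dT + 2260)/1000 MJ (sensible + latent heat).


E = m_water * (4.186 * dT + 2260) / 1000
= 72.85 * (4.186 * 78.32 + 2260) / 1000
= 188.5247 MJ

188.5247 MJ


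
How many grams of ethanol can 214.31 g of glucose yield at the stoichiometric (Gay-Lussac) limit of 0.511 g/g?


Theoretical ethanol yield: m_EtOH = 0.511 * m_glucose
m_EtOH = 0.511 * 214.31 = 109.5124 g

109.5124 g


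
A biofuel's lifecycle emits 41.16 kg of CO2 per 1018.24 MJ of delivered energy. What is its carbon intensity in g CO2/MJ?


CI = CO2 * 1000 / E
= 41.16 * 1000 / 1018.24
= 40.4227 g CO2/MJ

40.4227 g CO2/MJ


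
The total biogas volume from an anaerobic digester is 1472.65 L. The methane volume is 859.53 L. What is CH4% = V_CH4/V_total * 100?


CH4% = V_CH4 / V_total * 100
= 859.53 / 1472.65 * 100
= 58.3662%

58.3662%


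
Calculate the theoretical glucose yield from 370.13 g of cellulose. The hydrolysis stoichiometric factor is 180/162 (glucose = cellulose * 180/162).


glucose = cellulose * 180/162
= 370.13 * 180/162
= 411.2556 g

411.2556 g


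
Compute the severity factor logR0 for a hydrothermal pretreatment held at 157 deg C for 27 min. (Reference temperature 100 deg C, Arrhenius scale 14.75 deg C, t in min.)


logR0 = log10(t * exp((T - 100) / 14.75))
= log10(27 * exp((157 - 100) / 14.75))
= 3.1097

3.1097


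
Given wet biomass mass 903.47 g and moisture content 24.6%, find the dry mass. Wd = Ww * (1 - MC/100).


Wd = Ww * (1 - MC/100)
= 903.47 * (1 - 24.6/100)
= 681.2164 g

681.2164 g


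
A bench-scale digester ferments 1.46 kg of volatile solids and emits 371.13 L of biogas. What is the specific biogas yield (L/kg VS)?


Y = V / VS
= 371.13 / 1.46
= 254.1986 L/kg VS

254.1986 L/kg VS


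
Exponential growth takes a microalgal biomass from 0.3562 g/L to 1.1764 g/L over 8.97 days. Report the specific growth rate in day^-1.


mu = ln(X2/X1) / dt
= ln(1.1764/0.3562) / 8.97
= 0.1332 per day

0.1332 per day


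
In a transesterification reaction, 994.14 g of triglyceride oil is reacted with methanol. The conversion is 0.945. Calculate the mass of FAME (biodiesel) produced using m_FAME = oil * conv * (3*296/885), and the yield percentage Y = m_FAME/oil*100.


m_FAME = oil * conv * (3 * 296 / 885) = oil * conv * (888/885)
= 994.14 * 0.945 * 888 / 885
= 942.6469 g
Y = m_FAME / oil * 100 = conv * (888/885) * 100
= 0.945 * 888 / 885 * 100
= 94.82%

942.6469 g FAME; Y = 94.82%


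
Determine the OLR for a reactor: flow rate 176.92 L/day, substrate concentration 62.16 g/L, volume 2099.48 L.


OLR = Q * S / V
= 176.92 * 62.16 / 2099.48
= 5.2381 g/L/day

5.2381 g/L/day


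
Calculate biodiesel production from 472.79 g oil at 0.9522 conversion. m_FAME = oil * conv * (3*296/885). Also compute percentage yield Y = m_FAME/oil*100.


m_FAME = oil * conv * (3 * 296 / 885) = oil * conv * (888/885)
= 472.79 * 0.9522 * 888 / 885
= 451.7167 g
Y = m_FAME / oil * 100 = conv * (888/885) * 100
= 0.9522 * 888 / 885 * 100
= 95.54%

451.7167 g FAME; Y = 95.54%


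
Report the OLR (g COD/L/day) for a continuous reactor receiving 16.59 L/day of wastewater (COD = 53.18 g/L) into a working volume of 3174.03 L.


OLR = Q * S / V
= 16.59 * 53.18 / 3174.03
= 0.2780 g/L/day

0.2780 g/L/day


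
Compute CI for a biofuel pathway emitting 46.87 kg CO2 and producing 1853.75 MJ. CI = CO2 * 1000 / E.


CI = CO2 * 1000 / E
= 46.87 * 1000 / 1853.75
= 25.2839 g CO2/MJ

25.2839 g CO2/MJ


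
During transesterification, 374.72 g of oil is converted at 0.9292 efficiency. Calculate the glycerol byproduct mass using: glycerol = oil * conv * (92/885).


glycerol = oil * conv * (92/885)
= 374.72 * 0.9292 * 92 / 885
= 36.1960 g

36.1960 g


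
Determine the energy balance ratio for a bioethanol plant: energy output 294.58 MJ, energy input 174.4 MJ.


EROI = E_out / E_in
= 294.58 / 174.4
= 1.6891

1.6891


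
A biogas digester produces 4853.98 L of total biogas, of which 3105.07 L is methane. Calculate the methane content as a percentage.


CH4% = V_CH4 / V_total * 100
= 3105.07 / 4853.98 * 100
= 63.9696%

63.9696%


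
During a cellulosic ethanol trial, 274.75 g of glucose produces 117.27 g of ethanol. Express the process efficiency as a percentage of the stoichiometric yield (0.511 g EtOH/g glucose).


Fermentation efficiency = (actual / (0.511 * glucose)) * 100
= (117.27 / (0.511 * 274.75)) * 100
= 83.5273%

83.5273%


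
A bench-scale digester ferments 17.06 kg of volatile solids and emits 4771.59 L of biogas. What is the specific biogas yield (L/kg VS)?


Y = V / VS
= 4771.59 / 17.06
= 279.6946 L/kg VS

279.6946 L/kg VS


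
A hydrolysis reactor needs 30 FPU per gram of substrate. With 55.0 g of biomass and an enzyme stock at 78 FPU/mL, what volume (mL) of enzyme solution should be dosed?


V = dosage * m_sub / activity
V = 30 * 55.0 / 78
V = 21.1538 mL

21.1538 mL


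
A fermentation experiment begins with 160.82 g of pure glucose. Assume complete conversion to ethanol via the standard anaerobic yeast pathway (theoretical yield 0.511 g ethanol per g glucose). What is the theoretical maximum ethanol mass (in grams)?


Theoretical ethanol yield: m_EtOH = 0.511 * m_glucose
m_EtOH = 0.511 * 160.82 = 82.1790 g

82.1790 g


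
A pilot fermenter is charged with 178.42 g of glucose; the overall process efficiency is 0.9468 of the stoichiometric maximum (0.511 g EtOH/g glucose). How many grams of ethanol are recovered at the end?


Actual ethanol: m = 0.511 * 178.42 * 0.9468
m = 86.3222 g

86.3222 g


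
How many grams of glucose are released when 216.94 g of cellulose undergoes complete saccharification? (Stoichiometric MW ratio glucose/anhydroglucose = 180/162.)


glucose = cellulose * 180/162
= 216.94 * 180/162
= 241.0444 g

241.0444 g


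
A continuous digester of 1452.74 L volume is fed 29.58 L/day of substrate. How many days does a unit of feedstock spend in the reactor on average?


HRT = V / Q
= 1452.74 / 29.58
= 49.1122 days

49.1122 days


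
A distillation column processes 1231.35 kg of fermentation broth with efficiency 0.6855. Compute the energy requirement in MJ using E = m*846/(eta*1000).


E = m * 846 / (eta * 1000)
= 1231.35 * 846 / (0.6855 * 1000)
= 1519.6530 MJ

1519.6530 MJ


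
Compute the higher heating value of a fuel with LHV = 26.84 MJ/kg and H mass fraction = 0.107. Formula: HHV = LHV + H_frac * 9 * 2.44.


HHV = LHV + H_frac * 9 * 2.44
= 26.84 + 0.107 * 9 * 2.44
= 29.1897 MJ/kg

29.1897 MJ/kg


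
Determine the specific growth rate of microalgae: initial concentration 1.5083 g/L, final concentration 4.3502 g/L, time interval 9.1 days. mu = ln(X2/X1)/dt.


mu = ln(X2/X1) / dt
= ln(4.3502/1.5083) / 9.1
= 0.1164 per day

0.1164 per day


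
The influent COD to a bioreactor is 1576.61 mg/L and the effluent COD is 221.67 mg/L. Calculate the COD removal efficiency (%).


eta = (COD_in - COD_out) / COD_in * 100
= (1576.61 - 221.67) / 1576.61 * 100
= 85.9401%

85.9401%


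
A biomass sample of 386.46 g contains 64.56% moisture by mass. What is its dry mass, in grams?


Wd = Ww * (1 - MC/100)
= 386.46 * (1 - 64.56/100)
= 136.9614 g

136.9614 g


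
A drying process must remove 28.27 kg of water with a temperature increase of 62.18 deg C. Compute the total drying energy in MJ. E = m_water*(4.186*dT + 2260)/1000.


E = m_water * (4.186 * dT + 2260) / 1000
= 28.27 * (4.186 * 62.18 + 2260) / 1000
= 71.2485 MJ

71.2485 MJ


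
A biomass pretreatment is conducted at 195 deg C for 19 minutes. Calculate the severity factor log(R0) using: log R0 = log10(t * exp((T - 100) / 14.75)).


logR0 = log10(t * exp((T - 100) / 14.75))
= log10(19 * exp((195 - 100) / 14.75))
= 4.0759

4.0759


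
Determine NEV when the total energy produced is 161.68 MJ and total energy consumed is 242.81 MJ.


NEV = E_out - E_in
= 161.68 - 242.81
= -81.1300 MJ

-81.1300 MJ


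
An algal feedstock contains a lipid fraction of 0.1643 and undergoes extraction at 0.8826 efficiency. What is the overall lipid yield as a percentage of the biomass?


Y = lipid_content * extraction_eff * 100
= 0.1643 * 0.8826 * 100
= 14.5011%

14.5011%


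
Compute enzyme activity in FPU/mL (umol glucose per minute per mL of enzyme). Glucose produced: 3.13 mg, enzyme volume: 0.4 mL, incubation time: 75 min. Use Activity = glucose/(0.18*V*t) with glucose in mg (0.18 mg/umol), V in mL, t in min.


Activity = glucose_mg / (0.18 mg/umol * V_mL * t_min)
= 3.13 / (0.18 * 0.4 * 75)
= 0.5796 FPU/mL

0.5796 FPU/mL


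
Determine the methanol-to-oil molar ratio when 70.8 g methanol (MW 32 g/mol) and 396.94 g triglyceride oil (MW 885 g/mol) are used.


Molar ratio = n_MeOH / n_oil = (MeOH/32) / (oil/885) = (MeOH * 885) / (32 * oil)
= (70.8 * 885) / (32 * 396.94)
= 4.9329

4.9329


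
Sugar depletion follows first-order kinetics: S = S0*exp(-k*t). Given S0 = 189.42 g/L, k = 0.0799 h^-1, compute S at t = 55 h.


S = S0 * exp(-k * t)
S = 189.42 * exp(-0.0799 * 55)
S = 2.3384 g/L

2.3384 g/L


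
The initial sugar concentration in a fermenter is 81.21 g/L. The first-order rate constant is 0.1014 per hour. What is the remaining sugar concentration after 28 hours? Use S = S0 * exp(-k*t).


S = S0 * exp(-k * t)
S = 81.21 * exp(-0.1014 * 28)
S = 4.7485 g/L

4.7485 g/L


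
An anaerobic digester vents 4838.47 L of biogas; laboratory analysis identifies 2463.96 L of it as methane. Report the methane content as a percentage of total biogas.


CH4% = V_CH4 / V_total * 100
= 2463.96 / 4838.47 * 100
= 50.9244%

50.9244%


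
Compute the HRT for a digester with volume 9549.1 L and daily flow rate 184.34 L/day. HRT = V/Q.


HRT = V / Q
= 9549.1 / 184.34
= 51.8016 days

51.8016 days


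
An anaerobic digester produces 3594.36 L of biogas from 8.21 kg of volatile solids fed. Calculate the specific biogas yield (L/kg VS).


Y = V / VS
= 3594.36 / 8.21
= 437.8027 L/kg VS

437.8027 L/kg VS


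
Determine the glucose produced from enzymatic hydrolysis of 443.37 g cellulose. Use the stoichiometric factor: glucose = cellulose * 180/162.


glucose = cellulose * 180/162
= 443.37 * 180/162
= 492.6333 g

492.6333 g


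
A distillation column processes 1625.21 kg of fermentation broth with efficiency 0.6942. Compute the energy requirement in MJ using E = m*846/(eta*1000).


E = m * 846 / (eta * 1000)
= 1625.21 * 846 / (0.6942 * 1000)
= 1980.5930 MJ

1980.5930 MJ


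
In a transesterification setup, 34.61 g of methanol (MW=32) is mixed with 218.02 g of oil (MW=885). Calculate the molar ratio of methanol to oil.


Molar ratio = n_MeOH / n_oil = (MeOH/32) / (oil/885) = (MeOH * 885) / (32 * oil)
= (34.61 * 885) / (32 * 218.02)
= 4.3903

4.3903


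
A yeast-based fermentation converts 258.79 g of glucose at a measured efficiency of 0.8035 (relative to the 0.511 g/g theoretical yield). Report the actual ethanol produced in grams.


Actual ethanol: m = 0.511 * 258.79 * 0.8035
m = 106.2562 g

106.2562 g


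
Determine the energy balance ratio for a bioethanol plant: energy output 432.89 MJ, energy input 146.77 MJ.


EROI = E_out / E_in
= 432.89 / 146.77
= 2.9494

2.9494
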